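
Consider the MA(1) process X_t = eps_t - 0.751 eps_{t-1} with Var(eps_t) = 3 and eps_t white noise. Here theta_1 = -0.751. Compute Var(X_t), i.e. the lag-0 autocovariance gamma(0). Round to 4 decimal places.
\gamma(0) = 4.6920

For an MA(q) process X_t = eps_t + sum_i theta_i eps_{t-i} with
Var(eps_t) = sigma^2, the variance is
  gamma(0) = sigma^2 * (1 + sum_i theta_i^2).
  sum_i theta_i^2 = (-0.751)^2 = 0.564001.
  gamma(0) = 3 * (1 + 0.564001) = 3 * 1.564001 = 4.692003, which rounds to 4.6920.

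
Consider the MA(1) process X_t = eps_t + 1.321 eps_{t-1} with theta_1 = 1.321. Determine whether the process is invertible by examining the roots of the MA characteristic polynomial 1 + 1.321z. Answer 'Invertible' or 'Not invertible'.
\text{Not invertible}

The MA(q) characteristic polynomial is P(z) = 1 + 1.321z.
Invertibility requires all roots to lie outside the unit circle, i.e. |z| > 1 for every root.
This is linear in z: 1 + (1.321) z = 0  =>  z = -1/(1.321) = -0.757002,  |z| = 0.757002.
Moduli of all roots: 0.7570.
All moduli strictly greater than 1? No.
Verdict: Not invertible.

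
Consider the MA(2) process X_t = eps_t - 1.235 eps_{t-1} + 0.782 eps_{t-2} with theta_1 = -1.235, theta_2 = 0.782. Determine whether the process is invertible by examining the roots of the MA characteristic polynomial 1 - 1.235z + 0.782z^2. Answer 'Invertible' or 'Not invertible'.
\text{Invertible}

The MA(q) characteristic polynomial is P(z) = 1 - 1.235z + 0.782z^2.
Invertibility requires all roots to lie outside the unit circle, i.e. |z| > 1 for every root.
Set 1 + (-1.235) z + (0.782) z^2 = 0, i.e. a z^2 + b z + c = 0 with a = 0.782, b = -1.235, c = 1.
Discriminant D = b^2 - 4ac = (-1.235)^2 - 4*(0.782)*1 = 1.525225 - (3.128) = -1.602775.
D < 0, so the roots are the complex-conjugate pair z = (-b +/- i sqrt(-D)) / (2a) = 0.7896 +/- 0.8095i.
For a conjugate pair |z|^2 = z * conj(z) = (product of roots) = c/a = 1/(0.782) = 1.278772, so |z| = sqrt(1.278772) = 1.1308 for both roots.
Moduli of all roots: 1.1308, 1.1308.
All moduli strictly greater than 1? Yes.
Verdict: Invertible.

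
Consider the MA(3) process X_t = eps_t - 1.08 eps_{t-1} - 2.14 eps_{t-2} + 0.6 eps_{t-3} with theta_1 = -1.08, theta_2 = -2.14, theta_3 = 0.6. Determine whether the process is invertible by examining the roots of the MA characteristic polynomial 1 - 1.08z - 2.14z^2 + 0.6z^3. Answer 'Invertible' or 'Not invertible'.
\text{Not invertible}

The MA(q) characteristic polynomial is P(z) = 1 - 1.08z - 2.14z^2 + 0.6z^3.
Invertibility requires all roots to lie outside the unit circle, i.e. |z| > 1 for every root.
Degree 3: look for a simple real root z0 first, then factor out (1 - z/z0) and solve the remaining quadratic.
Testing z0 = 0.5: P(0.5) = 1 + (-1.08)(0.5) + (-2.14)(0.5)^2 + (0.6)(0.5)^3
  = 1 + (-0.54) + (-0.535) + (0.075) = 0.  So z_0 = 0.5 is a root, |z_0| = 0.5.
Divide out the factor (1 - 2 z) = (1 - z/z0) (since 1/z0 = 2):
  P(z) = (1 - 2 z)(1 + (0.92) z + (-0.3) z^2)
  [check: z-coef 0.92 - (2) = -1.08; z^2-coef -0.3 - (2)(0.92) = -2.14; z^3-coef -(2)(-0.3) = 0.6.]
Remaining roots from the quadratic factor 1 + (0.92) z + (-0.3) z^2:
  Set 1 + (0.92) z + (-0.3) z^2 = 0, i.e. a z^2 + b z + c = 0 with a = -0.3, b = 0.92, c = 1.
  Discriminant D = b^2 - 4ac = (0.92)^2 - 4*(-0.3)*1 = 0.8464 - (-1.2) = 2.0464.
  D >= 0, so the roots are real: z = (-b +/- sqrt(D)) / (2a) = (-0.92 +/- 1.430524) / (-0.6).
    z_1 = (-0.92 + 1.430524) / (-0.6) = -0.8509,   |z_1| = 0.8509.
    z_2 = (-0.92 - 1.430524) / (-0.6) = 3.9175,   |z_2| = 3.9175.
Moduli of all roots: 0.5000, 0.8509, 3.9175.
All moduli strictly greater than 1? No.
Verdict: Not invertible.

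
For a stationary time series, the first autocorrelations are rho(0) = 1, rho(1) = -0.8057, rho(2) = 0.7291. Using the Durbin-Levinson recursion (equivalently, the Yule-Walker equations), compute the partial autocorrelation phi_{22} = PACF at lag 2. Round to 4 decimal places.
\phi_{22} = 0.2279

The PACF at lag k is phi_{kk}, the last component of the solution
to the Yule-Walker system G_k phi = r_k where
  (G_k)_{ij} = rho(|i - j|), (r_k)_i = rho(i), i,j = 1..k.
Equivalently, Durbin-Levinson gives phi_{kk} iteratively:
  phi_{11} = rho(1)
  phi_{kk} = [rho(k) - sum_{j=1..k-1} phi_{k-1,j} rho(k-j)]
            / [1 - sum_{j=1..k-1} phi_{k-1,j} rho(j)],
  phi_{k,j} = phi_{k-1,j} - phi_{kk} phi_{k-1,k-j},  j = 1..k-1.
Step k = 1:
  phi_11 = rho(1) = -0.8057.
Step k = 2:
  phi_22 = [rho(2) - phi_11 rho(1)] / [1 - phi_11 rho(1)] = [0.7291 - (-0.8057)(-0.8057)] / [1 - (-0.8057)(-0.8057)]
         = 0.07994751 / 0.35084751 = 0.2279.
Therefore phi_{22} = 0.2279.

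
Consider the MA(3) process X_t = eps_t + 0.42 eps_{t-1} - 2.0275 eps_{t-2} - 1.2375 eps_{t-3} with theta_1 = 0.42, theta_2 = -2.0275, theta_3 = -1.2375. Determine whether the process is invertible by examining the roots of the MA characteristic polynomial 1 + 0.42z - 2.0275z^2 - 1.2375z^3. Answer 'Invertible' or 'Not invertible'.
\text{Not invertible}

The MA(q) characteristic polynomial is P(z) = 1 + 0.42z - 2.0275z^2 - 1.2375z^3.
Invertibility requires all roots to lie outside the unit circle, i.e. |z| > 1 for every root.
Degree 3: look for a simple real root z0 first, then factor out (1 - z/z0) and solve the remaining quadratic.
Testing z0 = -0.8: P(-0.8) = 1 + (0.42)(-0.8) + (-2.0275)(-0.8)^2 + (-1.2375)(-0.8)^3
  = 1 + (-0.336) + (-1.2976) + (0.6336) = 0.  So z_0 = -0.8 is a root, |z_0| = 0.8.
Divide out the factor (1 + 1.25 z) = (1 - z/z0) (since 1/z0 = -1.25):
  P(z) = (1 + 1.25 z)(1 + (-0.83) z + (-0.99) z^2)
  [check: z-coef -0.83 - (-1.25) = 0.42; z^2-coef -0.99 - (-1.25)(-0.83) = -2.0275; z^3-coef -(-1.25)(-0.99) = -1.2375.]
Remaining roots from the quadratic factor 1 + (-0.83) z + (-0.99) z^2:
  Set 1 + (-0.83) z + (-0.99) z^2 = 0, i.e. a z^2 + b z + c = 0 with a = -0.99, b = -0.83, c = 1.
  Discriminant D = b^2 - 4ac = (-0.83)^2 - 4*(-0.99)*1 = 0.6889 - (-3.96) = 4.6489.
  D >= 0, so the roots are real: z = (-b +/- sqrt(D)) / (2a) = (0.83 +/- 2.156131) / (-1.98).
    z_1 = (0.83 + 2.156131) / (-1.98) = -1.5081,   |z_1| = 1.5081.
    z_2 = (0.83 - 2.156131) / (-1.98) = 0.6698,   |z_2| = 0.6698.
Moduli of all roots: 0.8000, 1.5081, 0.6698.
All moduli strictly greater than 1? No.
Verdict: Not invertible.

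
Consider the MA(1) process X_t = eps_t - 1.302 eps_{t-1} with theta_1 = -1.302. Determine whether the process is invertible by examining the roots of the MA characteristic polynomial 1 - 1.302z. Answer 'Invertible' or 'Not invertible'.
\text{Not invertible}

The MA(q) characteristic polynomial is P(z) = 1 - 1.302z.
Invertibility requires all roots to lie outside the unit circle, i.e. |z| > 1 for every root.
This is linear in z: 1 + (-1.302) z = 0  =>  z = -1/(-1.302) = 0.768049,  |z| = 0.768049.
Moduli of all roots: 0.7680.
All moduli strictly greater than 1? No.
Verdict: Not invertible.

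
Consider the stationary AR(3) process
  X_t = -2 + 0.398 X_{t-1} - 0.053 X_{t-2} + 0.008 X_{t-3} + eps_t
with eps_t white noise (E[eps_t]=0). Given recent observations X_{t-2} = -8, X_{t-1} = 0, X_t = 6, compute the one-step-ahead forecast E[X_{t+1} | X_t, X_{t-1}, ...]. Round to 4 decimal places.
E[X_{t+1} \mid \mathcal F_t] = 0.3240

For an AR(p) model X_t = c + sum_i phi_i X_{t-i} + eps_t, the
one-step-ahead conditional mean is
  E[X_{t+1} | X_t, ...] = c + sum_i phi_i X_{t+1-i}.
Substitute known values:
  E[X_{t+1} | ...] = -2 + (0.398) * (6) + (-0.053) * (0) + (0.008) * (-8)
                   = 0.3240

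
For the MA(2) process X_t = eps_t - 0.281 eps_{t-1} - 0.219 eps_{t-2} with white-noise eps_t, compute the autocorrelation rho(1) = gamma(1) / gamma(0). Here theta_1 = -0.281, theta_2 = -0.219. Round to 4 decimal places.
\rho(1) = -0.1947

For an MA(q) process with theta_0 = 1, the autocovariance is
  gamma(k) = sigma^2 * sum_{i=0..q-k} theta_i * theta_{i+k},
and rho(k) = gamma(k) / gamma(0). Sigma^2 cancels.
  numerator   = (1)*(-0.281) + (-0.281)*(-0.219) = -0.219461.
  denominator = (1)^2 + (-0.281)^2 + (-0.219)^2 = 1.126922.
  rho(1) = -0.219461 / 1.126922 = -0.1947.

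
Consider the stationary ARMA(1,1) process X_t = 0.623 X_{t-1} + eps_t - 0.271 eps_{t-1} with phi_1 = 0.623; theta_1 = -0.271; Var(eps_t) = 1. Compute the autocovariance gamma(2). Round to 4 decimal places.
\gamma(2) = 0.2979

Multiply the model equation by X_{t-k} and take expectations. With theta_0 = psi_0 = 1 and psi_j the MA(infinity) weights, this gives
  gamma(k) - sum_i phi_i gamma(k-i) = c_k,
  c_k = sigma^2 * sum_{j=k..q} theta_j psi_{j-k}   (c_k = 0 for k > q),
using gamma(-m) = gamma(m).
psi-weights needed (psi_j = theta_j + sum_i phi_i psi_{j-i}):
  psi_1 = theta_1 + phi_1 = -0.271 + (0.623) = 0.352
Right-hand sides:
  c_0 = sigma^2 (1 + theta_1 psi_1) = 1 * (1 + (-0.271)(0.352)) = 1 * 0.904608 = 0.904608
  c_1 = sigma^2 theta_1 = 1 * (-0.271) = -0.271
  c_2 = 0
Equations for k = 0 and k = 1 (AR order 1):
  gamma(0) = phi_1 gamma(1) + c_0
  gamma(1) = phi_1 gamma(0) + c_1
Substituting the second into the first: gamma(0) (1 - phi_1^2) = c_0 + phi_1 c_1, so
  gamma(0) = (c_0 + phi_1 c_1) / (1 - phi_1^2) = (0.904608 + (0.623)(-0.271)) / (1 - (0.623)^2) = 0.735775 / 0.611871 = 1.2025.
  gamma(1) = phi_1 gamma(0) + c_1 = (0.623)(1.2025) + (-0.271) = 0.478158.
For k = 2 (> q): gamma(2) = phi_1 gamma(1) = (0.623)(0.478158) = 0.297892.
Therefore gamma(2) = 0.2979 (to 4 decimal places).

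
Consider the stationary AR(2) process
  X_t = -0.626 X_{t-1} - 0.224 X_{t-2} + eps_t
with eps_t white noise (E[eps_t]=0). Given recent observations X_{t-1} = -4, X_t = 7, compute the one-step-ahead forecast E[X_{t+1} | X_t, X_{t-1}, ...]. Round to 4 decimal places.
E[X_{t+1} \mid \mathcal F_t] = -3.4860

For an AR(p) model X_t = c + sum_i phi_i X_{t-i} + eps_t, the
one-step-ahead conditional mean is
  E[X_{t+1} | X_t, ...] = c + sum_i phi_i X_{t+1-i}.
Substitute known values:
  E[X_{t+1} | ...] = (-0.626) * (7) + (-0.224) * (-4)
                   = -3.4860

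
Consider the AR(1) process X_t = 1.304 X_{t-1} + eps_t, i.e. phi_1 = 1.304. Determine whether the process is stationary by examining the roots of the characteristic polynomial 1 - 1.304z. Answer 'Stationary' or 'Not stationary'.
\text{Not stationary}

The AR(p) characteristic polynomial is P(z) = 1 - 1.304z.
Stationarity requires all roots to lie outside the unit circle, i.e. |z| > 1 for every root.
This is linear in z: 1 + (-1.304) z = 0  =>  z = -1/(-1.304) = 0.766871,  |z| = 0.766871.
Moduli of all roots: 0.7669.
All moduli strictly greater than 1? No.
Verdict: Not stationary.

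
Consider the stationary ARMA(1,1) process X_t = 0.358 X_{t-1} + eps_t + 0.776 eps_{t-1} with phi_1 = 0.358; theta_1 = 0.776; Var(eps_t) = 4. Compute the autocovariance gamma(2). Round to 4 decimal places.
\gamma(2) = 2.3801

Multiply the model equation by X_{t-k} and take expectations. With theta_0 = psi_0 = 1 and psi_j the MA(infinity) weights, this gives
  gamma(k) - sum_i phi_i gamma(k-i) = c_k,
  c_k = sigma^2 * sum_{j=k..q} theta_j psi_{j-k}   (c_k = 0 for k > q),
using gamma(-m) = gamma(m).
psi-weights needed (psi_j = theta_j + sum_i phi_i psi_{j-i}):
  psi_1 = theta_1 + phi_1 = 0.776 + (0.358) = 1.134
Right-hand sides:
  c_0 = sigma^2 (1 + theta_1 psi_1) = 4 * (1 + (0.776)(1.134)) = 4 * 1.879984 = 7.519936
  c_1 = sigma^2 theta_1 = 4 * (0.776) = 3.104
  c_2 = 0
Equations for k = 0 and k = 1 (AR order 1):
  gamma(0) = phi_1 gamma(1) + c_0
  gamma(1) = phi_1 gamma(0) + c_1
Substituting the second into the first: gamma(0) (1 - phi_1^2) = c_0 + phi_1 c_1, so
  gamma(0) = (c_0 + phi_1 c_1) / (1 - phi_1^2) = (7.519936 + (0.358)(3.104)) / (1 - (0.358)^2) = 8.631168 / 0.871836 = 9.89999.
  gamma(1) = phi_1 gamma(0) + c_1 = (0.358)(9.89999) + (3.104) = 6.648197.
For k = 2 (> q): gamma(2) = phi_1 gamma(1) = (0.358)(6.648197) = 2.380054.
Therefore gamma(2) = 2.3801 (to 4 decimal places).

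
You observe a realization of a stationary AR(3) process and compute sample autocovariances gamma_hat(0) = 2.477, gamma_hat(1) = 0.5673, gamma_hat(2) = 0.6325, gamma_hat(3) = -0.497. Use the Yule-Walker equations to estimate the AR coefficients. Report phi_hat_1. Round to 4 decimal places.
\hat\phi_{1} = 0.2500

The Yule-Walker equations for an AR(p) process read, in matrix form,
  Gamma_p phi = r_p,   with   (Gamma_p)_{ij} = gamma(|i - j|),
                       (r_p)_i = gamma(i),   i,j = 1..p.
Substitute the sample gammas (Toeplitz matrix and right-hand side of size 3):
  Gamma_p = [[2.477, 0.5673, 0.6325], [0.5673, 2.477, 0.5673], [0.6325, 0.5673, 2.477]]
  r_p     = [0.5673, 0.6325, -0.497]
Written out (R1..R3):
  (R1) 2.477 phi_1 + 0.5673 phi_2 + 0.6325 phi_3 = 0.5673
  (R2) 0.5673 phi_1 + 2.477 phi_2 + 0.5673 phi_3 = 0.6325
  (R3) 0.6325 phi_1 + 0.5673 phi_2 + 2.477 phi_3 = -0.497
Gaussian elimination:
  R2 <- R2 - (0.5673/2.477) R1 = R2 - (0.229027) R1:  2.347073 phi_2 + 0.42244 phi_3 = 0.502573
  R3 <- R3 - (0.6325/2.477) R1 = R3 - (0.255349) R1:  0.42244 phi_2 + 2.315492 phi_3 = -0.64186
  R3 <- R3 - (0.42244/2.347073) R2 = R3 - (0.179986) R2:  2.239458 phi_3 = -0.732316
Back-substitution:
  phi_hat_3 = -0.732316 / 2.239458 = -0.327006
  phi_hat_2 = (0.502573 - (0.42244)(-0.327006)) / 2.347073 = 0.272984
  phi_hat_1 = (0.5673 - (0.5673)(0.272984) - (0.6325)(-0.327006)) / 2.477 = 0.250007
So phi_hat = [0.2500, 0.2730, -0.3270].
Therefore phi_hat_1 = 0.2500.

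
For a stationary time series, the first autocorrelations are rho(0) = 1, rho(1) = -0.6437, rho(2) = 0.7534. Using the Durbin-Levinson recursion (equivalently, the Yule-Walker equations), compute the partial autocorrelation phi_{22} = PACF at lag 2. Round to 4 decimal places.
\phi_{22} = 0.5789

The PACF at lag k is phi_{kk}, the last component of the solution
to the Yule-Walker system G_k phi = r_k where
  (G_k)_{ij} = rho(|i - j|), (r_k)_i = rho(i), i,j = 1..k.
Equivalently, Durbin-Levinson gives phi_{kk} iteratively:
  phi_{11} = rho(1)
  phi_{kk} = [rho(k) - sum_{j=1..k-1} phi_{k-1,j} rho(k-j)]
            / [1 - sum_{j=1..k-1} phi_{k-1,j} rho(j)],
  phi_{k,j} = phi_{k-1,j} - phi_{kk} phi_{k-1,k-j},  j = 1..k-1.
Step k = 1:
  phi_11 = rho(1) = -0.6437.
Step k = 2:
  phi_22 = [rho(2) - phi_11 rho(1)] / [1 - phi_11 rho(1)] = [0.7534 - (-0.6437)(-0.6437)] / [1 - (-0.6437)(-0.6437)]
         = 0.33905031 / 0.58565031 = 0.5789.
Therefore phi_{22} = 0.5789.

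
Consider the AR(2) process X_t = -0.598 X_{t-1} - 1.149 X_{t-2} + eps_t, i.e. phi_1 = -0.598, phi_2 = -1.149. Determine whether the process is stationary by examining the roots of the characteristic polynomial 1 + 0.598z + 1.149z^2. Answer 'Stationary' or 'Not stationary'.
\text{Not stationary}

The AR(p) characteristic polynomial is P(z) = 1 + 0.598z + 1.149z^2.
Stationarity requires all roots to lie outside the unit circle, i.e. |z| > 1 for every root.
Set 1 + (0.598) z + (1.149) z^2 = 0, i.e. a z^2 + b z + c = 0 with a = 1.149, b = 0.598, c = 1.
Discriminant D = b^2 - 4ac = (0.598)^2 - 4*(1.149)*1 = 0.357604 - (4.596) = -4.238396.
D < 0, so the roots are the complex-conjugate pair z = (-b +/- i sqrt(-D)) / (2a) = -0.2602 +/- 0.8959i.
For a conjugate pair |z|^2 = z * conj(z) = (product of roots) = c/a = 1/(1.149) = 0.870322, so |z| = sqrt(0.870322) = 0.9329 for both roots.
Moduli of all roots: 0.9329, 0.9329.
All moduli strictly greater than 1? No.
Verdict: Not stationary.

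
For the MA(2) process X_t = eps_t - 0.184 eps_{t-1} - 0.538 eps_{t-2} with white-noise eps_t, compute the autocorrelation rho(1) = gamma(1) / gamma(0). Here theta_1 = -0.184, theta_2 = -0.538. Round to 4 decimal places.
\rho(1) = -0.0642

For an MA(q) process with theta_0 = 1, the autocovariance is
  gamma(k) = sigma^2 * sum_{i=0..q-k} theta_i * theta_{i+k},
and rho(k) = gamma(k) / gamma(0). Sigma^2 cancels.
  numerator   = (1)*(-0.184) + (-0.184)*(-0.538) = -0.085008.
  denominator = (1)^2 + (-0.184)^2 + (-0.538)^2 = 1.3233.
  rho(1) = -0.085008 / 1.3233 = -0.0642.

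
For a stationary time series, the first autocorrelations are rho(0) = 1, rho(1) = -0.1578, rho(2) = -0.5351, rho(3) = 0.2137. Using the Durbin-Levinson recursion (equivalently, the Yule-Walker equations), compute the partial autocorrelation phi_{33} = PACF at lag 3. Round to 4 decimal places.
\phi_{33} = -0.0151

The PACF at lag k is phi_{kk}, the last component of the solution
to the Yule-Walker system G_k phi = r_k where
  (G_k)_{ij} = rho(|i - j|), (r_k)_i = rho(i), i,j = 1..k.
Equivalently, Durbin-Levinson gives phi_{kk} iteratively:
  phi_{11} = rho(1)
  phi_{kk} = [rho(k) - sum_{j=1..k-1} phi_{k-1,j} rho(k-j)]
            / [1 - sum_{j=1..k-1} phi_{k-1,j} rho(j)],
  phi_{k,j} = phi_{k-1,j} - phi_{kk} phi_{k-1,k-j},  j = 1..k-1.
Step k = 1:
  phi_11 = rho(1) = -0.1578.
Step k = 2:
  phi_22 = [rho(2) - phi_11 rho(1)] / [1 - phi_11 rho(1)] = [-0.5351 - (-0.1578)(-0.1578)] / [1 - (-0.1578)(-0.1578)]
         = -0.56000084 / 0.97509916 = -0.574301.
  Update: phi_21 = phi_11 - phi_22 phi_11 = -0.1578 - (-0.574301)(-0.1578) = -0.248425.
Step k = 3:
  phi_33 = [rho(3) - phi_21 rho(2) - phi_22 rho(1)] / [1 - phi_21 rho(1) - phi_22 rho(2)]
    numerator   = 0.2137 - (-0.248425)(-0.5351) - (-0.574301)(-0.1578) = -0.00985686
    denominator = 1 - (-0.248425)(-0.1578) - (-0.574301)(-0.5351) = 0.65348988
  phi_33 = -0.00985686 / 0.65348988 = -0.0151.
Therefore phi_{33} = -0.0151.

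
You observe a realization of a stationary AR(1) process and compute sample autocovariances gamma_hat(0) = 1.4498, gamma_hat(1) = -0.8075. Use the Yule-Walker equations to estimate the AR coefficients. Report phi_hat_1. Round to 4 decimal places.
\hat\phi_{1} = -0.5570

The Yule-Walker equations for an AR(p) process read, in matrix form,
  Gamma_p phi = r_p,   with   (Gamma_p)_{ij} = gamma(|i - j|),
                       (r_p)_i = gamma(i),   i,j = 1..p.
Substitute the sample gammas (Toeplitz matrix and right-hand side of size 1):
  Gamma_p = [[1.4498]]
  r_p     = [-0.8075]
With p = 1 this is the single equation gamma(0) phi_1 = gamma(1):
  phi_hat_1 = gamma(1) / gamma(0) = -0.8075 / 1.4498 = -0.5570.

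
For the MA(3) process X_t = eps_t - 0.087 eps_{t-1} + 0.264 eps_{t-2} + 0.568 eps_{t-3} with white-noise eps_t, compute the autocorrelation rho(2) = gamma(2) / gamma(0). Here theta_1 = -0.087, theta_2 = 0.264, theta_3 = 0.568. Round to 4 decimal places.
\rho(2) = 0.1533

For an MA(q) process with theta_0 = 1, the autocovariance is
  gamma(k) = sigma^2 * sum_{i=0..q-k} theta_i * theta_{i+k},
and rho(k) = gamma(k) / gamma(0). Sigma^2 cancels.
  numerator   = (1)*(0.264) + (-0.087)*(0.568) = 0.214584.
  denominator = (1)^2 + (-0.087)^2 + (0.264)^2 + (0.568)^2 = 1.399889.
  rho(2) = 0.214584 / 1.399889 = 0.1533.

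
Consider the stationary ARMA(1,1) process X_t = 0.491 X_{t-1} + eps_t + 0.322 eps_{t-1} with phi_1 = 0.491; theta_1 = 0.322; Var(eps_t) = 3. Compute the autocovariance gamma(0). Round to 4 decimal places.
\gamma(0) = 5.6128

Multiply the model equation by X_{t-k} and take expectations. With theta_0 = psi_0 = 1 and psi_j the MA(infinity) weights, this gives
  gamma(k) - sum_i phi_i gamma(k-i) = c_k,
  c_k = sigma^2 * sum_{j=k..q} theta_j psi_{j-k}   (c_k = 0 for k > q),
using gamma(-m) = gamma(m).
psi-weights needed (psi_j = theta_j + sum_i phi_i psi_{j-i}):
  psi_1 = theta_1 + phi_1 = 0.322 + (0.491) = 0.813
Right-hand sides:
  c_0 = sigma^2 (1 + theta_1 psi_1) = 3 * (1 + (0.322)(0.813)) = 3 * 1.261786 = 3.785358
  c_1 = sigma^2 theta_1 = 3 * (0.322) = 0.966
  c_2 = 0
Equations for k = 0 and k = 1 (AR order 1):
  gamma(0) = phi_1 gamma(1) + c_0
  gamma(1) = phi_1 gamma(0) + c_1
Substituting the second into the first: gamma(0) (1 - phi_1^2) = c_0 + phi_1 c_1, so
  gamma(0) = (c_0 + phi_1 c_1) / (1 - phi_1^2) = (3.785358 + (0.491)(0.966)) / (1 - (0.491)^2) = 4.259664 / 0.758919 = 5.612805.
Therefore gamma(0) = 5.6128 (to 4 decimal places).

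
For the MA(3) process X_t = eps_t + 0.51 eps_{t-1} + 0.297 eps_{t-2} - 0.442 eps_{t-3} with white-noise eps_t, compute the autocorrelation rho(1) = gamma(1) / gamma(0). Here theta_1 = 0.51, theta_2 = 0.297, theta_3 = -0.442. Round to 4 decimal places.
\rho(1) = 0.3435

For an MA(q) process with theta_0 = 1, the autocovariance is
  gamma(k) = sigma^2 * sum_{i=0..q-k} theta_i * theta_{i+k},
and rho(k) = gamma(k) / gamma(0). Sigma^2 cancels.
  numerator   = (1)*(0.51) + (0.51)*(0.297) + (0.297)*(-0.442) = 0.530196.
  denominator = (1)^2 + (0.51)^2 + (0.297)^2 + (-0.442)^2 = 1.543673.
  rho(1) = 0.530196 / 1.543673 = 0.3435.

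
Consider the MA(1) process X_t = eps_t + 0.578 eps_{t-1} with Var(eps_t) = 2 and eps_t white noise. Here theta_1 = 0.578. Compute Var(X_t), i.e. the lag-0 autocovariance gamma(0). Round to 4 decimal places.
\gamma(0) = 2.6682

For an MA(q) process X_t = eps_t + sum_i theta_i eps_{t-i} with
Var(eps_t) = sigma^2, the variance is
  gamma(0) = sigma^2 * (1 + sum_i theta_i^2).
  sum_i theta_i^2 = (0.578)^2 = 0.334084.
  gamma(0) = 2 * (1 + 0.334084) = 2 * 1.334084 = 2.668168, which rounds to 2.6682.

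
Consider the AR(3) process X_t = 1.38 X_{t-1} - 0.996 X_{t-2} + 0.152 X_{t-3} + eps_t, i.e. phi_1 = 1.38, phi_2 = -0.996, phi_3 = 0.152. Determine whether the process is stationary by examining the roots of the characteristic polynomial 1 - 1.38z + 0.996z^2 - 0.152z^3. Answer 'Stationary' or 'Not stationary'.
\text{Stationary}

The AR(p) characteristic polynomial is P(z) = 1 - 1.38z + 0.996z^2 - 0.152z^3.
Stationarity requires all roots to lie outside the unit circle, i.e. |z| > 1 for every root.
Degree 3: look for a simple real root z0 first, then factor out (1 - z/z0) and solve the remaining quadratic.
Testing z0 = 5: P(5) = 1 + (-1.38)(5) + (0.996)(5)^2 + (-0.152)(5)^3
  = 1 + (-6.9) + (24.9) + (-19) = 0.  So z_0 = 5 is a root, |z_0| = 5.
Divide out the factor (1 - 0.2 z) = (1 - z/z0) (since 1/z0 = 0.2):
  P(z) = (1 - 0.2 z)(1 + (-1.18) z + (0.76) z^2)
  [check: z-coef -1.18 - (0.2) = -1.38; z^2-coef 0.76 - (0.2)(-1.18) = 0.996; z^3-coef -(0.2)(0.76) = -0.152.]
Remaining roots from the quadratic factor 1 + (-1.18) z + (0.76) z^2:
  Set 1 + (-1.18) z + (0.76) z^2 = 0, i.e. a z^2 + b z + c = 0 with a = 0.76, b = -1.18, c = 1.
  Discriminant D = b^2 - 4ac = (-1.18)^2 - 4*(0.76)*1 = 1.3924 - (3.04) = -1.6476.
  D < 0, so the roots are the complex-conjugate pair z = (-b +/- i sqrt(-D)) / (2a) = 0.7763 +/- 0.8445i.
  For a conjugate pair |z|^2 = z * conj(z) = (product of roots) = c/a = 1/(0.76) = 1.315789, so |z| = sqrt(1.315789) = 1.1471 for both roots.
Moduli of all roots: 5.0000, 1.1471, 1.1471.
All moduli strictly greater than 1? Yes.
Verdict: Stationary.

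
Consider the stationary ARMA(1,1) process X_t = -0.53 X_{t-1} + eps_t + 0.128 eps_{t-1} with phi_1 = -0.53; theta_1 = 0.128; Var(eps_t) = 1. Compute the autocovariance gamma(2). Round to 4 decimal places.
\gamma(2) = 0.2762

Multiply the model equation by X_{t-k} and take expectations. With theta_0 = psi_0 = 1 and psi_j the MA(infinity) weights, this gives
  gamma(k) - sum_i phi_i gamma(k-i) = c_k,
  c_k = sigma^2 * sum_{j=k..q} theta_j psi_{j-k}   (c_k = 0 for k > q),
using gamma(-m) = gamma(m).
psi-weights needed (psi_j = theta_j + sum_i phi_i psi_{j-i}):
  psi_1 = theta_1 + phi_1 = 0.128 + (-0.53) = -0.402
Right-hand sides:
  c_0 = sigma^2 (1 + theta_1 psi_1) = 1 * (1 + (0.128)(-0.402)) = 1 * 0.948544 = 0.948544
  c_1 = sigma^2 theta_1 = 1 * (0.128) = 0.128
  c_2 = 0
Equations for k = 0 and k = 1 (AR order 1):
  gamma(0) = phi_1 gamma(1) + c_0
  gamma(1) = phi_1 gamma(0) + c_1
Substituting the second into the first: gamma(0) (1 - phi_1^2) = c_0 + phi_1 c_1, so
  gamma(0) = (c_0 + phi_1 c_1) / (1 - phi_1^2) = (0.948544 + (-0.53)(0.128)) / (1 - (-0.53)^2) = 0.880704 / 0.7191 = 1.224731.
  gamma(1) = phi_1 gamma(0) + c_1 = (-0.53)(1.224731) + (0.128) = -0.521107.
For k = 2 (> q): gamma(2) = phi_1 gamma(1) = (-0.53)(-0.521107) = 0.276187.
Therefore gamma(2) = 0.2762 (to 4 decimal places).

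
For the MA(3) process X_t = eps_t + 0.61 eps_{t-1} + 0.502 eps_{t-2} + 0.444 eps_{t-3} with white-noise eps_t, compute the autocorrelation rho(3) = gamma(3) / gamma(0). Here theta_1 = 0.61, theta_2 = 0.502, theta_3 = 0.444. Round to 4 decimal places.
\rho(3) = 0.2438

For an MA(q) process with theta_0 = 1, the autocovariance is
  gamma(k) = sigma^2 * sum_{i=0..q-k} theta_i * theta_{i+k},
and rho(k) = gamma(k) / gamma(0). Sigma^2 cancels.
  numerator   = (1)*(0.444) = 0.444.
  denominator = (1)^2 + (0.61)^2 + (0.502)^2 + (0.444)^2 = 1.82124.
  rho(3) = 0.444 / 1.82124 = 0.2438.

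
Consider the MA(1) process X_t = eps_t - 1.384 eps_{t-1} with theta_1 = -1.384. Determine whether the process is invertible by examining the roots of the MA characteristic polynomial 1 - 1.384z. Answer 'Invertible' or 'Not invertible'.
\text{Not invertible}

The MA(q) characteristic polynomial is P(z) = 1 - 1.384z.
Invertibility requires all roots to lie outside the unit circle, i.e. |z| > 1 for every root.
This is linear in z: 1 + (-1.384) z = 0  =>  z = -1/(-1.384) = 0.722543,  |z| = 0.722543.
Moduli of all roots: 0.7225.
All moduli strictly greater than 1? No.
Verdict: Not invertible.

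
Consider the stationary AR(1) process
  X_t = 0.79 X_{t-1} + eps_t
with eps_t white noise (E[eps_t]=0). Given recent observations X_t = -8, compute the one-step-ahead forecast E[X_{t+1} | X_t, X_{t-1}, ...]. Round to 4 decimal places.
E[X_{t+1} \mid \mathcal F_t] = -6.3200

For an AR(p) model X_t = c + sum_i phi_i X_{t-i} + eps_t, the
one-step-ahead conditional mean is
  E[X_{t+1} | X_t, ...] = c + sum_i phi_i X_{t+1-i}.
Substitute known values:
  E[X_{t+1} | ...] = (0.79) * (-8)
                   = -6.3200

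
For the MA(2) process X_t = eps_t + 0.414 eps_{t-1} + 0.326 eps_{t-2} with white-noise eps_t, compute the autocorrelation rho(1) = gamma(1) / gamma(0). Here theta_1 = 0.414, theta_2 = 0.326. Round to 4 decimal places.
\rho(1) = 0.4297

For an MA(q) process with theta_0 = 1, the autocovariance is
  gamma(k) = sigma^2 * sum_{i=0..q-k} theta_i * theta_{i+k},
and rho(k) = gamma(k) / gamma(0). Sigma^2 cancels.
  numerator   = (1)*(0.414) + (0.414)*(0.326) = 0.548964.
  denominator = (1)^2 + (0.414)^2 + (0.326)^2 = 1.277672.
  rho(1) = 0.548964 / 1.277672 = 0.4297.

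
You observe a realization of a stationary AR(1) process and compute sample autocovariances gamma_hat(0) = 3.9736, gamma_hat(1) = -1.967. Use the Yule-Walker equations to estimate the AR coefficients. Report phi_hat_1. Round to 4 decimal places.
\hat\phi_{1} = -0.4950

The Yule-Walker equations for an AR(p) process read, in matrix form,
  Gamma_p phi = r_p,   with   (Gamma_p)_{ij} = gamma(|i - j|),
                       (r_p)_i = gamma(i),   i,j = 1..p.
Substitute the sample gammas (Toeplitz matrix and right-hand side of size 1):
  Gamma_p = [[3.9736]]
  r_p     = [-1.967]
With p = 1 this is the single equation gamma(0) phi_1 = gamma(1):
  phi_hat_1 = gamma(1) / gamma(0) = -1.967 / 3.9736 = -0.4950.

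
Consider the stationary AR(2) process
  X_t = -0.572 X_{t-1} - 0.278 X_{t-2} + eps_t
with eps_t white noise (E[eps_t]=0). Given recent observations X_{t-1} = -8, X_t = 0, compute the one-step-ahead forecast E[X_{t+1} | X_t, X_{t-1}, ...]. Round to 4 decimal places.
E[X_{t+1} \mid \mathcal F_t] = 2.2240

For an AR(p) model X_t = c + sum_i phi_i X_{t-i} + eps_t, the
one-step-ahead conditional mean is
  E[X_{t+1} | X_t, ...] = c + sum_i phi_i X_{t+1-i}.
Substitute known values:
  E[X_{t+1} | ...] = (-0.572) * (0) + (-0.278) * (-8)
                   = 2.2240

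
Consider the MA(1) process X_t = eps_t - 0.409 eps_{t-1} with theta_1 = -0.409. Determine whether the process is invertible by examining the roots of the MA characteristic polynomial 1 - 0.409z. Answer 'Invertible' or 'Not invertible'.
\text{Invertible}

The MA(q) characteristic polynomial is P(z) = 1 - 0.409z.
Invertibility requires all roots to lie outside the unit circle, i.e. |z| > 1 for every root.
This is linear in z: 1 + (-0.409) z = 0  =>  z = -1/(-0.409) = 2.444988,  |z| = 2.444988.
Moduli of all roots: 2.4450.
All moduli strictly greater than 1? Yes.
Verdict: Invertible.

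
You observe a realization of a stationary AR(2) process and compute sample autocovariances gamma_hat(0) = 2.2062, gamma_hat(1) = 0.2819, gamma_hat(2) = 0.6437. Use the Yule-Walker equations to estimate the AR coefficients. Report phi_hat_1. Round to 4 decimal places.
\hat\phi_{1} = 0.0920

The Yule-Walker equations for an AR(p) process read, in matrix form,
  Gamma_p phi = r_p,   with   (Gamma_p)_{ij} = gamma(|i - j|),
                       (r_p)_i = gamma(i),   i,j = 1..p.
Substitute the sample gammas (Toeplitz matrix and right-hand side of size 2):
  Gamma_p = [[2.2062, 0.2819], [0.2819, 2.2062]]
  r_p     = [0.2819, 0.6437]
Written out:
  2.2062 phi_1 + 0.2819 phi_2 = 0.2819
  0.2819 phi_1 + 2.2062 phi_2 = 0.6437
Solve by Cramer's rule:
  det = gamma(0)^2 - gamma(1)^2 = (2.2062)^2 - (0.2819)^2 = 4.86731844 - 0.07946761 = 4.78785083
  phi_hat_1 = [gamma(1) gamma(0) - gamma(1) gamma(2)] / det = [(0.2819)(2.2062) - (0.2819)(0.6437)] / 4.78785083 = 0.44046875 / 4.78785083 = 0.092
  phi_hat_2 = [gamma(0) gamma(2) - gamma(1)^2] / det = [(2.2062)(0.6437) - (0.2819)^2] / 4.78785083 = 1.34066333 / 4.78785083 = 0.28
So phi_hat = [0.0920, 0.2800].
Therefore phi_hat_1 = 0.0920.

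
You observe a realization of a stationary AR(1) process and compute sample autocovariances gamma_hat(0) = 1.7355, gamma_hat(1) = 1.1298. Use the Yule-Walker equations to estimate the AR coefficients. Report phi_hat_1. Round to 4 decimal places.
\hat\phi_{1} = 0.6510

The Yule-Walker equations for an AR(p) process read, in matrix form,
  Gamma_p phi = r_p,   with   (Gamma_p)_{ij} = gamma(|i - j|),
                       (r_p)_i = gamma(i),   i,j = 1..p.
Substitute the sample gammas (Toeplitz matrix and right-hand side of size 1):
  Gamma_p = [[1.7355]]
  r_p     = [1.1298]
With p = 1 this is the single equation gamma(0) phi_1 = gamma(1):
  phi_hat_1 = gamma(1) / gamma(0) = 1.1298 / 1.7355 = 0.6510.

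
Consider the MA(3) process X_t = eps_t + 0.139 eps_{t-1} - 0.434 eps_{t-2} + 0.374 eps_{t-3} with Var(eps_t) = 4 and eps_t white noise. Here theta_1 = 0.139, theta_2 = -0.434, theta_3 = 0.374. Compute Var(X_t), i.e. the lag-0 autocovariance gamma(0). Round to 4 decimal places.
\gamma(0) = 5.3902

For an MA(q) process X_t = eps_t + sum_i theta_i eps_{t-i} with
Var(eps_t) = sigma^2, the variance is
  gamma(0) = sigma^2 * (1 + sum_i theta_i^2).
  sum_i theta_i^2 = (0.139)^2 + (-0.434)^2 + (0.374)^2 = 0.019321 + 0.188356 + 0.139876 = 0.347553.
  gamma(0) = 4 * (1 + 0.347553) = 4 * 1.347553 = 5.390212, which rounds to 5.3902.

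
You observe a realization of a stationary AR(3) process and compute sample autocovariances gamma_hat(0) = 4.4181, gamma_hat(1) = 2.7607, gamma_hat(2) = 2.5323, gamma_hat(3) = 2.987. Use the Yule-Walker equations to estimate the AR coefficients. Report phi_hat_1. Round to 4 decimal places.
\hat\phi_{1} = 0.3090

The Yule-Walker equations for an AR(p) process read, in matrix form,
  Gamma_p phi = r_p,   with   (Gamma_p)_{ij} = gamma(|i - j|),
                       (r_p)_i = gamma(i),   i,j = 1..p.
Substitute the sample gammas (Toeplitz matrix and right-hand side of size 3):
  Gamma_p = [[4.4181, 2.7607, 2.5323], [2.7607, 4.4181, 2.7607], [2.5323, 2.7607, 4.4181]]
  r_p     = [2.7607, 2.5323, 2.987]
Written out (R1..R3):
  (R1) 4.4181 phi_1 + 2.7607 phi_2 + 2.5323 phi_3 = 2.7607
  (R2) 2.7607 phi_1 + 4.4181 phi_2 + 2.7607 phi_3 = 2.5323
  (R3) 2.5323 phi_1 + 2.7607 phi_2 + 4.4181 phi_3 = 2.987
Gaussian elimination:
  R2 <- R2 - (2.7607/4.4181) R1 = R2 - (0.624861) R1:  2.693045 phi_2 + 1.178364 phi_3 = 0.807245
  R3 <- R3 - (2.5323/4.4181) R1 = R3 - (0.573165) R1:  1.178364 phi_2 + 2.966674 phi_3 = 1.404664
  R3 <- R3 - (1.178364/2.693045) R2 = R3 - (0.437558) R2:  2.451072 phi_3 = 1.051447
Back-substitution:
  phi_hat_3 = 1.051447 / 2.451072 = 0.428974
  phi_hat_2 = (0.807245 - (1.178364)(0.428974)) / 2.693045 = 0.112051
  phi_hat_1 = (2.7607 - (2.7607)(0.112051) - (2.5323)(0.428974)) / 4.4181 = 0.308972
So phi_hat = [0.3090, 0.1121, 0.4290].
Therefore phi_hat_1 = 0.3090.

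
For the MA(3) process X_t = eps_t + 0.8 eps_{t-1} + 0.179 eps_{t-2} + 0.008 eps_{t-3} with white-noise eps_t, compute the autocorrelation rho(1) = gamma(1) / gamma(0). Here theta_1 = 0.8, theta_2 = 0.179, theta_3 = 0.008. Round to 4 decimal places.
\rho(1) = 0.5649

For an MA(q) process with theta_0 = 1, the autocovariance is
  gamma(k) = sigma^2 * sum_{i=0..q-k} theta_i * theta_{i+k},
and rho(k) = gamma(k) / gamma(0). Sigma^2 cancels.
  numerator   = (1)*(0.8) + (0.8)*(0.179) + (0.179)*(0.008) = 0.944632.
  denominator = (1)^2 + (0.8)^2 + (0.179)^2 + (0.008)^2 = 1.672105.
  rho(1) = 0.944632 / 1.672105 = 0.5649.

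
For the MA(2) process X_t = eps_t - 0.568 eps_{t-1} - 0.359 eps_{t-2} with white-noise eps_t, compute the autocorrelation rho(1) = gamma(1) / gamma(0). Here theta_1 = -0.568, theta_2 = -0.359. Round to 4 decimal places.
\rho(1) = -0.2508

For an MA(q) process with theta_0 = 1, the autocovariance is
  gamma(k) = sigma^2 * sum_{i=0..q-k} theta_i * theta_{i+k},
and rho(k) = gamma(k) / gamma(0). Sigma^2 cancels.
  numerator   = (1)*(-0.568) + (-0.568)*(-0.359) = -0.364088.
  denominator = (1)^2 + (-0.568)^2 + (-0.359)^2 = 1.451505.
  rho(1) = -0.364088 / 1.451505 = -0.2508.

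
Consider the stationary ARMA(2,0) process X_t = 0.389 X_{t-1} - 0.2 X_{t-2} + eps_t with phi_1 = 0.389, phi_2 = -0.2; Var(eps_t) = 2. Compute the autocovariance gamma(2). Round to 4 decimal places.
\gamma(2) = -0.1720

Multiply the model equation by X_{t-k} and take expectations. With theta_0 = psi_0 = 1 and psi_j the MA(infinity) weights, this gives
  gamma(k) - sum_i phi_i gamma(k-i) = c_k,
  c_k = sigma^2 * sum_{j=k..q} theta_j psi_{j-k}   (c_k = 0 for k > q),
using gamma(-m) = gamma(m).
Pure AR (q = 0): c_0 = sigma^2 = 2, c_k = 0 for k >= 1.
Equations for k = 0, 1, 2 (AR order 2, c_2 = 0):
  (E0) gamma(0) = phi_1 gamma(1) + phi_2 gamma(2) + c_0
  (E1) gamma(1) = phi_1 gamma(0) + phi_2 gamma(1) + c_1
  (E2) gamma(2) = phi_1 gamma(1) + phi_2 gamma(0)
From (E1): gamma(1) = A gamma(0) + B with
  A = phi_1 / (1 - phi_2) = 0.389 / 1.2 = 0.324167,   B = c_1 / (1 - phi_2) = 0 / 1.2 = 0.
Insert (E2) into (E0): gamma(0) (1 - phi_2^2) = phi_1 (1 + phi_2) gamma(1) + c_0.
  phi_1 (1 + phi_2) = (0.389)(0.8) = 0.3112,   1 - phi_2^2 = 0.96.
Replace gamma(1) by A gamma(0) + B and collect gamma(0):
  gamma(0) [0.96 - (0.3112)(0.324167)] = c_0 = 2
  gamma(0) * 0.859119 = 2
  gamma(0) = 2 / 0.859119 = 2.327965.
  gamma(1) = A gamma(0) = (0.324167)(2.327965) = 0.754649.
  gamma(2) = phi_1 gamma(1) + phi_2 gamma(0) = (0.389)(0.754649) + (-0.2)(2.327965) = -0.172035.
Therefore gamma(2) = -0.1720 (to 4 decimal places).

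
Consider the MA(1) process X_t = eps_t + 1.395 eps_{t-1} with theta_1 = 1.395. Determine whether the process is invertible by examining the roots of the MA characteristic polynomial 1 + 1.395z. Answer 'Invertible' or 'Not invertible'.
\text{Not invertible}

The MA(q) characteristic polynomial is P(z) = 1 + 1.395z.
Invertibility requires all roots to lie outside the unit circle, i.e. |z| > 1 for every root.
This is linear in z: 1 + (1.395) z = 0  =>  z = -1/(1.395) = -0.716846,  |z| = 0.716846.
Moduli of all roots: 0.7168.
All moduli strictly greater than 1? No.
Verdict: Not invertible.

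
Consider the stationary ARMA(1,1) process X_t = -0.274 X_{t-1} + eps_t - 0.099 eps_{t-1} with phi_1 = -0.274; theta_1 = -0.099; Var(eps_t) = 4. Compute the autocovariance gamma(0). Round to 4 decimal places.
\gamma(0) = 4.6017

Multiply the model equation by X_{t-k} and take expectations. With theta_0 = psi_0 = 1 and psi_j the MA(infinity) weights, this gives
  gamma(k) - sum_i phi_i gamma(k-i) = c_k,
  c_k = sigma^2 * sum_{j=k..q} theta_j psi_{j-k}   (c_k = 0 for k > q),
using gamma(-m) = gamma(m).
psi-weights needed (psi_j = theta_j + sum_i phi_i psi_{j-i}):
  psi_1 = theta_1 + phi_1 = -0.099 + (-0.274) = -0.373
Right-hand sides:
  c_0 = sigma^2 (1 + theta_1 psi_1) = 4 * (1 + (-0.099)(-0.373)) = 4 * 1.036927 = 4.147708
  c_1 = sigma^2 theta_1 = 4 * (-0.099) = -0.396
  c_2 = 0
Equations for k = 0 and k = 1 (AR order 1):
  gamma(0) = phi_1 gamma(1) + c_0
  gamma(1) = phi_1 gamma(0) + c_1
Substituting the second into the first: gamma(0) (1 - phi_1^2) = c_0 + phi_1 c_1, so
  gamma(0) = (c_0 + phi_1 c_1) / (1 - phi_1^2) = (4.147708 + (-0.274)(-0.396)) / (1 - (-0.274)^2) = 4.256212 / 0.924924 = 4.601688.
Therefore gamma(0) = 4.6017 (to 4 decimal places).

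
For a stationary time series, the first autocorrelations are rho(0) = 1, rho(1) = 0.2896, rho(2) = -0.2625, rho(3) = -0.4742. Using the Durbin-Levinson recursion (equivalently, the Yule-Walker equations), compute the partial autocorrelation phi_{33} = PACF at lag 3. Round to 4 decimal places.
\phi_{33} = -0.3311

The PACF at lag k is phi_{kk}, the last component of the solution
to the Yule-Walker system G_k phi = r_k where
  (G_k)_{ij} = rho(|i - j|), (r_k)_i = rho(i), i,j = 1..k.
Equivalently, Durbin-Levinson gives phi_{kk} iteratively:
  phi_{11} = rho(1)
  phi_{kk} = [rho(k) - sum_{j=1..k-1} phi_{k-1,j} rho(k-j)]
            / [1 - sum_{j=1..k-1} phi_{k-1,j} rho(j)],
  phi_{k,j} = phi_{k-1,j} - phi_{kk} phi_{k-1,k-j},  j = 1..k-1.
Step k = 1:
  phi_11 = rho(1) = 0.2896.
Step k = 2:
  phi_22 = [rho(2) - phi_11 rho(1)] / [1 - phi_11 rho(1)] = [-0.2625 - (0.2896)(0.2896)] / [1 - (0.2896)(0.2896)]
         = -0.34636816 / 0.91613184 = -0.378077.
  Update: phi_21 = phi_11 - phi_22 phi_11 = 0.2896 - (-0.378077)(0.2896) = 0.399091.
Step k = 3:
  phi_33 = [rho(3) - phi_21 rho(2) - phi_22 rho(1)] / [1 - phi_21 rho(1) - phi_22 rho(2)]
    numerator   = -0.4742 - (0.399091)(-0.2625) - (-0.378077)(0.2896) = -0.25994757
    denominator = 1 - (0.399091)(0.2896) - (-0.378077)(-0.2625) = 0.78517809
  phi_33 = -0.25994757 / 0.78517809 = -0.3311.
Therefore phi_{33} = -0.3311.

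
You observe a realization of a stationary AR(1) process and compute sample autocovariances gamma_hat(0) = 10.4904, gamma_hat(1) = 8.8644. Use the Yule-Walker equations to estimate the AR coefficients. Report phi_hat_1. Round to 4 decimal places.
\hat\phi_{1} = 0.8450

The Yule-Walker equations for an AR(p) process read, in matrix form,
  Gamma_p phi = r_p,   with   (Gamma_p)_{ij} = gamma(|i - j|),
                       (r_p)_i = gamma(i),   i,j = 1..p.
Substitute the sample gammas (Toeplitz matrix and right-hand side of size 1):
  Gamma_p = [[10.4904]]
  r_p     = [8.8644]
With p = 1 this is the single equation gamma(0) phi_1 = gamma(1):
  phi_hat_1 = gamma(1) / gamma(0) = 8.8644 / 10.4904 = 0.8450.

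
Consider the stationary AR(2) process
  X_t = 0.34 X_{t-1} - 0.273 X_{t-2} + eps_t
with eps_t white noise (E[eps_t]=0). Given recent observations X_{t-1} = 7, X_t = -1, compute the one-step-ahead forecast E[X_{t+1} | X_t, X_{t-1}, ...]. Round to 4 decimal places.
E[X_{t+1} \mid \mathcal F_t] = -2.2510

For an AR(p) model X_t = c + sum_i phi_i X_{t-i} + eps_t, the
one-step-ahead conditional mean is
  E[X_{t+1} | X_t, ...] = c + sum_i phi_i X_{t+1-i}.
Substitute known values:
  E[X_{t+1} | ...] = (0.34) * (-1) + (-0.273) * (7)
                   = -2.2510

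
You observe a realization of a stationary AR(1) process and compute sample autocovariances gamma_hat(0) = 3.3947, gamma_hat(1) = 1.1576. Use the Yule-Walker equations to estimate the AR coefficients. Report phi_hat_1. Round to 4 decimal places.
\hat\phi_{1} = 0.3410

The Yule-Walker equations for an AR(p) process read, in matrix form,
  Gamma_p phi = r_p,   with   (Gamma_p)_{ij} = gamma(|i - j|),
                       (r_p)_i = gamma(i),   i,j = 1..p.
Substitute the sample gammas (Toeplitz matrix and right-hand side of size 1):
  Gamma_p = [[3.3947]]
  r_p     = [1.1576]
With p = 1 this is the single equation gamma(0) phi_1 = gamma(1):
  phi_hat_1 = gamma(1) / gamma(0) = 1.1576 / 3.3947 = 0.3410.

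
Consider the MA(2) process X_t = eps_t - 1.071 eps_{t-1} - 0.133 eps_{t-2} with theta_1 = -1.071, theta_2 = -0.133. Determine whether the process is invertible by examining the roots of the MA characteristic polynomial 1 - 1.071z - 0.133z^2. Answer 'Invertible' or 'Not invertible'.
\text{Not invertible}

The MA(q) characteristic polynomial is P(z) = 1 - 1.071z - 0.133z^2.
Invertibility requires all roots to lie outside the unit circle, i.e. |z| > 1 for every root.
Set 1 + (-1.071) z + (-0.133) z^2 = 0, i.e. a z^2 + b z + c = 0 with a = -0.133, b = -1.071, c = 1.
Discriminant D = b^2 - 4ac = (-1.071)^2 - 4*(-0.133)*1 = 1.147041 - (-0.532) = 1.679041.
D >= 0, so the roots are real: z = (-b +/- sqrt(D)) / (2a) = (1.071 +/- 1.295778) / (-0.266).
  z_1 = (1.071 + 1.295778) / (-0.266) = -8.8977,   |z_1| = 8.8977.
  z_2 = (1.071 - 1.295778) / (-0.266) = 0.845,   |z_2| = 0.845.
Moduli of all roots: 8.8977, 0.8450.
All moduli strictly greater than 1? No.
Verdict: Not invertible.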